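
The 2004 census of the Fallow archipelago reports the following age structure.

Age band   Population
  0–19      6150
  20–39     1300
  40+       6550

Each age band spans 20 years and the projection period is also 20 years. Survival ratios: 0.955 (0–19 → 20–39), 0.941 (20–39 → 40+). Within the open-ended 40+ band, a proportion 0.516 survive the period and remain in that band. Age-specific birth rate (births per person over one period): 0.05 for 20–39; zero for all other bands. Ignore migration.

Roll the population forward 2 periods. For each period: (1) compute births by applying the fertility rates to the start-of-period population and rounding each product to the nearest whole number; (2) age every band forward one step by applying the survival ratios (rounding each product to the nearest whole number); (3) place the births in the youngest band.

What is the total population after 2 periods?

8257

After projecting period 1:
Births: 1300 × 0.05 = 65
20–39: 6150 × 0.955 = 5873
40+: 1300 × 0.941 + 6550 × 0.516 = 1223 + 3380 = 4603
End of period: [65, 5873, 4603]
After projecting period 2:
Births: 5873 × 0.05 = 294
20–39: 65 × 0.955 = 62
40+: 5873 × 0.941 + 4603 × 0.516 = 5526 + 2375 = 7901
End of period: [294, 62, 7901]
Total after period 2: 294 + 62 + 7901 = 8257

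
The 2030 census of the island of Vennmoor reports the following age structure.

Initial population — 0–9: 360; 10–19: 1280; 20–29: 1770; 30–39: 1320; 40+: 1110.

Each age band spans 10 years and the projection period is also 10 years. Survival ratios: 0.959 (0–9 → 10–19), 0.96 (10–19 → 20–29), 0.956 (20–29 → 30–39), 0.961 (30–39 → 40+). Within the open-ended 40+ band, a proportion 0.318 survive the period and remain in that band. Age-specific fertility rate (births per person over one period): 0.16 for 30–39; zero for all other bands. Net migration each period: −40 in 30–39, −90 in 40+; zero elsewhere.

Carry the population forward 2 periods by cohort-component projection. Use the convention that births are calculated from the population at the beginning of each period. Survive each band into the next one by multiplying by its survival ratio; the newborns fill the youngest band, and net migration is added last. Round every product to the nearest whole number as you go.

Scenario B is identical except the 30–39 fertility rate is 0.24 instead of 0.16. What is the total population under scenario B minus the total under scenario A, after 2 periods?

234

(Bands numbered youngest = 1 to oldest = 5.)
— Period 1 —
Births: 1320 * 0.16 = 211
Band 2: 360 * 0.959 = 345
Band 3: 1280 * 0.96 = 1229
Band 4: 1770 * 0.956 = 1692
Band 5: 1320 * 0.961 + 1110 * 0.318 = 1269 + 353 = 1622
Net migration: Band 4 − 40 → 1652; Band 5 − 90 → 1532
End of period: [211, 345, 1229, 1652, 1532]
— Period 2 —
Births: 1652 * 0.16 = 264
Band 2: 211 * 0.959 = 202
Band 3: 345 * 0.96 = 331
Band 4: 1229 * 0.956 = 1175
Band 5: 1652 * 0.961 + 1532 * 0.318 = 1588 + 487 = 2075
Net migration: Band 4 − 40 → 1135; Band 5 − 90 → 1985
End of period: [264, 202, 331, 1135, 1985]
Scenario A total after 2 periods: 3917
Scenario B projection —
— Period 1 —
Births: 1320 * 0.24 = 317
Band 2: 360 * 0.959 = 345
Band 3: 1280 * 0.96 = 1229
Band 4: 1770 * 0.956 = 1692
Band 5: 1320 * 0.961 + 1110 * 0.318 = 1269 + 353 = 1622
Net migration: Band 4 − 40 → 1652; Band 5 − 90 → 1532
End of period: [317, 345, 1229, 1652, 1532]
— Period 2 —
Births: 1652 * 0.24 = 396
Band 2: 317 * 0.959 = 304
Band 3: 345 * 0.96 = 331
Band 4: 1229 * 0.956 = 1175
Band 5: 1652 * 0.961 + 1532 * 0.318 = 1588 + 487 = 2075
Net migration: Band 4 − 40 → 1135; Band 5 − 90 → 1985
End of period: [396, 304, 331, 1135, 1985]
Scenario B total after 2 periods: 4151
Difference B − A = 4151 − 3917 = 234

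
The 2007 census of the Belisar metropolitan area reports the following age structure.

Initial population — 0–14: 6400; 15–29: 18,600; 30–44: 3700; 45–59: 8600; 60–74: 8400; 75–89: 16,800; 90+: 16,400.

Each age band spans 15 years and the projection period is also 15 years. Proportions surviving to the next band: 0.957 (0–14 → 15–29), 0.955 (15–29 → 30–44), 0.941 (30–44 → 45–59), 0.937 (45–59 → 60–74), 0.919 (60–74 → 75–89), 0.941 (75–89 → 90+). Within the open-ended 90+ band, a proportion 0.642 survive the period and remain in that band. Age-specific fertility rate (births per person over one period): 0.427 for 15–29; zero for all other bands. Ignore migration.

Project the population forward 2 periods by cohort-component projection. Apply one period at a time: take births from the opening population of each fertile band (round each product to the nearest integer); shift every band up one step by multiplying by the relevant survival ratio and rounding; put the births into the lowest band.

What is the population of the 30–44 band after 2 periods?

— Period 1 —
Births: 18600 × 0.427 = 7942
15–29: 6400 × 0.957 = 6125
30–44: 18600 × 0.955 = 17763
45–59: 3700 × 0.941 = 3482
60–74: 8600 × 0.937 = 8058
75–89: 8400 × 0.919 = 7720
90+: 16800 × 0.941 + 16400 × 0.642 = 15809 + 10529 = 26338
Giving 7942 / 6125 / 17763 / 3482 / 8058 / 7720 / 26338.
— Period 2 —
Births: 6125 × 0.427 = 2615
15–29: 7942 × 0.957 = 7600
30–44: 6125 × 0.955 = 5849
45–59: 17763 × 0.941 = 16715
60–74: 3482 × 0.937 = 3263
75–89: 8058 × 0.919 = 7405
90+: 7720 × 0.941 + 26338 × 0.642 = 7265 + 16909 = 24174
Giving 2615 / 7600 / 5849 / 16715 / 3263 / 7405 / 24174.

5849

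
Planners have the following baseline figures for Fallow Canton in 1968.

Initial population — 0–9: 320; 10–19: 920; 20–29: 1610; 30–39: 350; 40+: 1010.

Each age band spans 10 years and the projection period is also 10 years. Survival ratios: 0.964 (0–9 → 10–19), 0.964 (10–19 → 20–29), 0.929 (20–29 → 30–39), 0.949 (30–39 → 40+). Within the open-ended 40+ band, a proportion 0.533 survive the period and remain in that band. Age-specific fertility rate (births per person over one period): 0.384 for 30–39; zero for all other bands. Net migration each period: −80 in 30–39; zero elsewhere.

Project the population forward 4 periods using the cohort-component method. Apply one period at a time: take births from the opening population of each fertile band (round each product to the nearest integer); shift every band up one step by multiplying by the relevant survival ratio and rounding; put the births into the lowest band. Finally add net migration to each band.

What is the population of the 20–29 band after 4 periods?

Let band 1 be 0–9 through band 5 = 40+.
[period 1]
Births: 350 * 0.384 = 134
Band 2: 320 * 0.964 = 308
Band 3: 920 * 0.964 = 887
Band 4: 1610 * 0.929 = 1496
Band 5: 350 * 0.949 + 1010 * 0.533 = 332 + 538 = 870
Net migration: Band 4 − 80 → 1416
→ [134, 308, 887, 1416, 870]
[period 2]
Births: 1416 * 0.384 = 544
Band 2: 134 * 0.964 = 129
Band 3: 308 * 0.964 = 297
Band 4: 887 * 0.929 = 824
Band 5: 1416 * 0.949 + 870 * 0.533 = 1344 + 464 = 1808
Net migration: Band 4 − 80 → 744
→ [544, 129, 297, 744, 1808]
[period 3]
Births: 744 * 0.384 = 286
Band 2: 544 * 0.964 = 524
Band 3: 129 * 0.964 = 124
Band 4: 297 * 0.929 = 276
Band 5: 744 * 0.949 + 1808 * 0.533 = 706 + 964 = 1670
Net migration: Band 4 − 80 → 196
→ [286, 524, 124, 196, 1670]
[period 4]
Births: 196 * 0.384 = 75
Band 2: 286 * 0.964 = 276
Band 3: 524 * 0.964 = 505
Band 4: 124 * 0.929 = 115
Band 5: 196 * 0.949 + 1670 * 0.533 = 186 + 890 = 1076
Net migration: Band 4 − 80 → 35
→ [75, 276, 505, 35, 1076]

505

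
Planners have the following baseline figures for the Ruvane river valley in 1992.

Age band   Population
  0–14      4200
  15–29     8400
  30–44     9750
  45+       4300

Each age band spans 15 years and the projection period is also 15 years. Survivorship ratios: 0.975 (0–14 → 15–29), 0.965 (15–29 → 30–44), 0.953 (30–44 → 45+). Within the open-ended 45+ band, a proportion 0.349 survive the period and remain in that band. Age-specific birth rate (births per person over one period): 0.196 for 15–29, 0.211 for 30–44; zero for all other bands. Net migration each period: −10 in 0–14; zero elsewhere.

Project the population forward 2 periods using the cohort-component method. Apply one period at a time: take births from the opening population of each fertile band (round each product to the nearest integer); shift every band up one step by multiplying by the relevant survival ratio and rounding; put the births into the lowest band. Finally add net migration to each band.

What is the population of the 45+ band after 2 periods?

11492

Let group 1 be 0–14 through group 4 = 45+.
Period 1.
Births: 8400 * 0.196 = 1646, 9750 * 0.211 = 2057 → total 3703
Group 2: 4200 * 0.975 = 4095
Group 3: 8400 * 0.965 = 8106
Group 4: 9750 * 0.953 + 4300 * 0.349 = 9292 + 1501 = 10793
Net migration: Group 1 − 10 → 3693
Giving 3693 / 4095 / 8106 / 10793.
Period 2.
Births: 4095 * 0.196 = 803, 8106 * 0.211 = 1710 → total 2513
Group 2: 3693 * 0.975 = 3601
Group 3: 4095 * 0.965 = 3952
Group 4: 8106 * 0.953 + 10793 * 0.349 = 7725 + 3767 = 11492
Net migration: Group 1 − 10 → 2503
Giving 2503 / 3601 / 3952 / 11492.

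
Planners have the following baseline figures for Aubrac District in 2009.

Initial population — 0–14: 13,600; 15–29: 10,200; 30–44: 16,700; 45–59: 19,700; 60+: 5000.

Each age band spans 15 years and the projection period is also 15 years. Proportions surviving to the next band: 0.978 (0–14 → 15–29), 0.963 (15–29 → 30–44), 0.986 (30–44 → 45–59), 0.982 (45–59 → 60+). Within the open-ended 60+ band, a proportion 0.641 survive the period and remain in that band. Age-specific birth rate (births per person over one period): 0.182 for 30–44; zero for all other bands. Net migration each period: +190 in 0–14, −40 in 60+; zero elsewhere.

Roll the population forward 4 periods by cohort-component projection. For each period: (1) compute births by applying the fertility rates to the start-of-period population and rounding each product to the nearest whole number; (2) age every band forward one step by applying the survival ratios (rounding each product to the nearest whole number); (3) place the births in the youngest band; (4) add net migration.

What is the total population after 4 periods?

39059

Call the groups 1 to 5, youngest first.
After projecting period 1:
Births: 16700 * 0.182 = 3039
Group 2: 13600 * 0.978 = 13301
Group 3: 10200 * 0.963 = 9823
Group 4: 16700 * 0.986 = 16466
Group 5: 19700 * 0.982 + 5000 * 0.641 = 19345 + 3205 = 22550
Net migration: Group 1 + 190 → 3229; Group 5 − 40 → 22510
Giving 3229 / 13301 / 9823 / 16466 / 22510.
After projecting period 2:
Births: 9823 * 0.182 = 1788
Group 2: 3229 * 0.978 = 3158
Group 3: 13301 * 0.963 = 12809
Group 4: 9823 * 0.986 = 9685
Group 5: 16466 * 0.982 + 22510 * 0.641 = 16170 + 14429 = 30599
Net migration: Group 1 + 190 → 1978; Group 5 − 40 → 30559
Giving 1978 / 3158 / 12809 / 9685 / 30559.
After projecting period 3:
Births: 12809 * 0.182 = 2331
Group 2: 1978 * 0.978 = 1934
Group 3: 3158 * 0.963 = 3041
Group 4: 12809 * 0.986 = 12630
Group 5: 9685 * 0.982 + 30559 * 0.641 = 9511 + 19588 = 29099
Net migration: Group 1 + 190 → 2521; Group 5 − 40 → 29059
Giving 2521 / 1934 / 3041 / 12630 / 29059.
After projecting period 4:
Births: 3041 * 0.182 = 553
Group 2: 2521 * 0.978 = 2466
Group 3: 1934 * 0.963 = 1862
Group 4: 3041 * 0.986 = 2998
Group 5: 12630 * 0.982 + 29059 * 0.641 = 12403 + 18627 = 31030
Net migration: Group 1 + 190 → 743; Group 5 − 40 → 30990
Giving 743 / 2466 / 1862 / 2998 / 30990.
Total after period 4: 743 + 2466 + 1862 + 2998 + 30990 = 39059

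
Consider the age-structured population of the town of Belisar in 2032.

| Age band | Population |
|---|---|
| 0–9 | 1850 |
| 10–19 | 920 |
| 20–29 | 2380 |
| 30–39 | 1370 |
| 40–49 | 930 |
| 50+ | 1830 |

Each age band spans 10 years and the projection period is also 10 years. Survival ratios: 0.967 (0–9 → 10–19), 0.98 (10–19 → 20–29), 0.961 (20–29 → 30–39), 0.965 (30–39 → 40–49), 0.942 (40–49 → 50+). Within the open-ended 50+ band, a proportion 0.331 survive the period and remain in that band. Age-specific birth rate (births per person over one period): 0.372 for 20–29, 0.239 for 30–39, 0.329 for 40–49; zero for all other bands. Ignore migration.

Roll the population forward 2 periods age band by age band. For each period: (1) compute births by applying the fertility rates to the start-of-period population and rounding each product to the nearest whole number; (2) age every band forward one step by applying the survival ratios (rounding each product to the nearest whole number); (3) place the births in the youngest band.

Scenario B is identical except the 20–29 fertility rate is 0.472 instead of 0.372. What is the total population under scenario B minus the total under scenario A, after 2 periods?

Call the groups 1 to 6, youngest first.
Period 1.
Births: 2380 × 0.372 = 885, 1370 × 0.239 = 327, 930 × 0.329 = 306 → total 1518
Group 2: 1850 × 0.967 = 1789
Group 3: 920 × 0.98 = 902
Group 4: 2380 × 0.961 = 2287
Group 5: 1370 × 0.965 = 1322
Group 6: 930 × 0.942 + 1830 × 0.331 = 876 + 606 = 1482
End of period: [1518, 1789, 902, 2287, 1322, 1482]
Period 2.
Births: 902 × 0.372 = 336, 2287 × 0.239 = 547, 1322 × 0.329 = 435 → total 1318
Group 2: 1518 × 0.967 = 1468
Group 3: 1789 × 0.98 = 1753
Group 4: 902 × 0.961 = 867
Group 5: 2287 × 0.965 = 2207
Group 6: 1322 × 0.942 + 1482 × 0.331 = 1245 + 491 = 1736
End of period: [1318, 1468, 1753, 867, 2207, 1736]
Scenario A total after 2 periods: 9349
Scenario B projection —
Period 1.
Births: 2380 × 0.472 = 1123, 1370 × 0.239 = 327, 930 × 0.329 = 306 → total 1756
Group 2: 1850 × 0.967 = 1789
Group 3: 920 × 0.98 = 902
Group 4: 2380 × 0.961 = 2287
Group 5: 1370 × 0.965 = 1322
Group 6: 930 × 0.942 + 1830 × 0.331 = 876 + 606 = 1482
End of period: [1756, 1789, 902, 2287, 1322, 1482]
Period 2.
Births: 902 × 0.472 = 426, 2287 × 0.239 = 547, 1322 × 0.329 = 435 → total 1408
Group 2: 1756 × 0.967 = 1698
Group 3: 1789 × 0.98 = 1753
Group 4: 902 × 0.961 = 867
Group 5: 2287 × 0.965 = 2207
Group 6: 1322 × 0.942 + 1482 × 0.331 = 1245 + 491 = 1736
End of period: [1408, 1698, 1753, 867, 2207, 1736]
Scenario B total after 2 periods: 9669
Difference B − A = 9669 − 9349 = 320

320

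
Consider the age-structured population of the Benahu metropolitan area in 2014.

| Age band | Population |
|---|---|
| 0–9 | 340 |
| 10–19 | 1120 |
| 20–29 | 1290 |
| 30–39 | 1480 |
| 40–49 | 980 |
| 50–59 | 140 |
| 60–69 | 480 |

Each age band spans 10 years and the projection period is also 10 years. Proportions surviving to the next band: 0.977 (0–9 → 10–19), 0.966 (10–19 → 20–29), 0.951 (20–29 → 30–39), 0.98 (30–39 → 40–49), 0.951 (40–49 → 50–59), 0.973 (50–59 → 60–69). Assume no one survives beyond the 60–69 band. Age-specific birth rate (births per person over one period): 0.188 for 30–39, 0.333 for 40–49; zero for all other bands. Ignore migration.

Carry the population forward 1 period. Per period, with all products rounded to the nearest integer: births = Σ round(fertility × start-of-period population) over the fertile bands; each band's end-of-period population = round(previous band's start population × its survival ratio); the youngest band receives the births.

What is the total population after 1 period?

— Period 1 —
Births: 1480 × 0.188 = 278  |  980 × 0.333 = 326 ⇒ total 604
10–19: 340 × 0.977 = 332
20–29: 1120 × 0.966 = 1082
30–39: 1290 × 0.951 = 1227
40–49: 1480 × 0.98 = 1450
50–59: 980 × 0.951 = 932
60–69: 140 × 0.973 = 136
Giving 604 / 332 / 1082 / 1227 / 1450 / 932 / 136.
Total after period 1: 604 + 332 + 1082 + 1227 + 1450 + 932 + 136 = 5763

5763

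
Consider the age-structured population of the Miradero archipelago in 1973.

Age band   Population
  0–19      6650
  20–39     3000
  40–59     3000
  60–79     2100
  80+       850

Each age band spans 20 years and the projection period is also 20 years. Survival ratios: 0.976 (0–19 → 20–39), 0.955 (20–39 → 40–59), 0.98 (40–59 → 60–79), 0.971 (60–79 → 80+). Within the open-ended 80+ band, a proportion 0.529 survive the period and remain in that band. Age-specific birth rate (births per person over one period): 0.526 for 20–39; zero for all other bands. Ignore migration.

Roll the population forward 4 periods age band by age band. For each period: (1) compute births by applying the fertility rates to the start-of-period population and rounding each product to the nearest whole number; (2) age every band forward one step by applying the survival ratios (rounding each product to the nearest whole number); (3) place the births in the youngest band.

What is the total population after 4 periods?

15676

(Groups numbered youngest = 1 to oldest = 5.)
Period 1:
Births: 3000 * 0.526 = 1578
Group 2: 6650 * 0.976 = 6490
Group 3: 3000 * 0.955 = 2865
Group 4: 3000 * 0.98 = 2940
Group 5: 2100 * 0.971 + 850 * 0.529 = 2039 + 450 = 2489
Population now: 0–19=1578, 20–39=6490, 40–59=2865, 60–79=2940, 80+=2489
Period 2:
Births: 6490 * 0.526 = 3414
Group 2: 1578 * 0.976 = 1540
Group 3: 6490 * 0.955 = 6198
Group 4: 2865 * 0.98 = 2808
Group 5: 2940 * 0.971 + 2489 * 0.529 = 2855 + 1317 = 4172
Population now: 0–19=3414, 20–39=1540, 40–59=6198, 60–79=2808, 80+=4172
Period 3:
Births: 1540 * 0.526 = 810
Group 2: 3414 * 0.976 = 3332
Group 3: 1540 * 0.955 = 1471
Group 4: 6198 * 0.98 = 6074
Group 5: 2808 * 0.971 + 4172 * 0.529 = 2727 + 2207 = 4934
Population now: 0–19=810, 20–39=3332, 40–59=1471, 60–79=6074, 80+=4934
Period 4:
Births: 3332 * 0.526 = 1753
Group 2: 810 * 0.976 = 791
Group 3: 3332 * 0.955 = 3182
Group 4: 1471 * 0.98 = 1442
Group 5: 6074 * 0.971 + 4934 * 0.529 = 5898 + 2610 = 8508
Population now: 0–19=1753, 20–39=791, 40–59=3182, 60–79=1442, 80+=8508
Total after period 4: 1753 + 791 + 3182 + 1442 + 8508 = 15676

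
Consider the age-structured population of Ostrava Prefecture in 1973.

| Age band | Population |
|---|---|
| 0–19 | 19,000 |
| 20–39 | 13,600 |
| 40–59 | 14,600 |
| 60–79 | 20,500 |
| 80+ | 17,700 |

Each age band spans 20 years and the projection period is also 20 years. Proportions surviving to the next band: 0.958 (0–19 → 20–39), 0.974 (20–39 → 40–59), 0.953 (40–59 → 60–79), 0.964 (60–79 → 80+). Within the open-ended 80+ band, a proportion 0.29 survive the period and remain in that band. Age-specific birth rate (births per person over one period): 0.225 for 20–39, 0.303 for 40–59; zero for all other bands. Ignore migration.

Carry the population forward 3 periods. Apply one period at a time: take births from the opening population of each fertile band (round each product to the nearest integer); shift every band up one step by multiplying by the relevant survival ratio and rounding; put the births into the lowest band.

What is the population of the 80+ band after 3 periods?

18153

Period 1:
Births: 13600 * 0.225 = 3060  |  14600 * 0.303 = 4424 → total 7484
20–39: 19000 * 0.958 = 18202
40–59: 13600 * 0.974 = 13246
60–79: 14600 * 0.953 = 13914
80+: 20500 * 0.964 + 17700 * 0.29 = 19762 + 5133 = 24895
Giving 7484 / 18202 / 13246 / 13914 / 24895.
Period 2:
Births: 18202 * 0.225 = 4095  |  13246 * 0.303 = 4014 → total 8109
20–39: 7484 * 0.958 = 7170
40–59: 18202 * 0.974 = 17729
60–79: 13246 * 0.953 = 12623
80+: 13914 * 0.964 + 24895 * 0.29 = 13413 + 7220 = 20633
Giving 8109 / 7170 / 17729 / 12623 / 20633.
Period 3:
Births: 7170 * 0.225 = 1613  |  17729 * 0.303 = 5372 → total 6985
20–39: 8109 * 0.958 = 7768
40–59: 7170 * 0.974 = 6984
60–79: 17729 * 0.953 = 16896
80+: 12623 * 0.964 + 20633 * 0.29 = 12169 + 5984 = 18153
Giving 6985 / 7768 / 6984 / 16896 / 18153.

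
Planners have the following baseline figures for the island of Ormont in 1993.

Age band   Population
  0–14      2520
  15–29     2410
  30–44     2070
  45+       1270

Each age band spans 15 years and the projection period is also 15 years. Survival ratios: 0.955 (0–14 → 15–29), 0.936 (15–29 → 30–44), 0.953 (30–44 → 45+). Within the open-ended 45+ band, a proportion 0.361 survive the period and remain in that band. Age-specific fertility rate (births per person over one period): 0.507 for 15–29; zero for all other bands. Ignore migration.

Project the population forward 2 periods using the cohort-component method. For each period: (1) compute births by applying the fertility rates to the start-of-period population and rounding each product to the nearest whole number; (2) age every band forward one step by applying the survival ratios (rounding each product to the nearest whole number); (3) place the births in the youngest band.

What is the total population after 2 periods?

(Groups numbered youngest = 1 to oldest = 4.)
After projecting period 1:
Births: 2410 × 0.507 = 1222
Group 2: 2520 × 0.955 = 2407
Group 3: 2410 × 0.936 = 2256
Group 4: 2070 × 0.953 + 1270 × 0.361 = 1973 + 458 = 2431
Giving 1222 / 2407 / 2256 / 2431.
After projecting period 2:
Births: 2407 × 0.507 = 1220
Group 2: 1222 × 0.955 = 1167
Group 3: 2407 × 0.936 = 2253
Group 4: 2256 × 0.953 + 2431 × 0.361 = 2150 + 878 = 3028
Giving 1220 / 1167 / 2253 / 3028.
Total after period 2: 1220 + 1167 + 2253 + 3028 = 7668

7668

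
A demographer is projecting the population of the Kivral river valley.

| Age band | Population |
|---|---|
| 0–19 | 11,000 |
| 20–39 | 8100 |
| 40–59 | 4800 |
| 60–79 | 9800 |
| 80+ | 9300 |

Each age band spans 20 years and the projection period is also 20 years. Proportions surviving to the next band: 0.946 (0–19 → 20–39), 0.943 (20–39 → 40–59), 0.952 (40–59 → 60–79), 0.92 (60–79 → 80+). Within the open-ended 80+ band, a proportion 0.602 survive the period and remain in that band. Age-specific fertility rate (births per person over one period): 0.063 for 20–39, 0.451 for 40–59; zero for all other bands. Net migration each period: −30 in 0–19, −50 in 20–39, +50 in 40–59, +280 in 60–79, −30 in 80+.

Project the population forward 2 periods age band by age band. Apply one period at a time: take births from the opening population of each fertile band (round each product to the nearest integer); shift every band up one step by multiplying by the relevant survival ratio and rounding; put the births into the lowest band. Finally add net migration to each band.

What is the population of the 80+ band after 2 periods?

13212

— Period 1 —
Births: 8100 × 0.063 = 510  |  4800 × 0.451 = 2165 ⇒ total 2675
20–39: 11000 × 0.946 = 10406
40–59: 8100 × 0.943 = 7638
60–79: 4800 × 0.952 = 4570
80+: 9800 × 0.92 + 9300 × 0.602 = 9016 + 5599 = 14615
Net migration: 0–19 − 30 → 2645; 20–39 − 50 → 10356; 40–59 + 50 → 7688; 60–79 + 280 → 4850; 80+ − 30 → 14585
End of period: [2645, 10356, 7688, 4850, 14585]
— Period 2 —
Births: 10356 × 0.063 = 652  |  7688 × 0.451 = 3467 ⇒ total 4119
20–39: 2645 × 0.946 = 2502
40–59: 10356 × 0.943 = 9766
60–79: 7688 × 0.952 = 7319
80+: 4850 × 0.92 + 14585 × 0.602 = 4462 + 8780 = 13242
Net migration: 0–19 − 30 → 4089; 20–39 − 50 → 2452; 40–59 + 50 → 9816; 60–79 + 280 → 7599; 80+ − 30 → 13212
End of period: [4089, 2452, 9816, 7599, 13212]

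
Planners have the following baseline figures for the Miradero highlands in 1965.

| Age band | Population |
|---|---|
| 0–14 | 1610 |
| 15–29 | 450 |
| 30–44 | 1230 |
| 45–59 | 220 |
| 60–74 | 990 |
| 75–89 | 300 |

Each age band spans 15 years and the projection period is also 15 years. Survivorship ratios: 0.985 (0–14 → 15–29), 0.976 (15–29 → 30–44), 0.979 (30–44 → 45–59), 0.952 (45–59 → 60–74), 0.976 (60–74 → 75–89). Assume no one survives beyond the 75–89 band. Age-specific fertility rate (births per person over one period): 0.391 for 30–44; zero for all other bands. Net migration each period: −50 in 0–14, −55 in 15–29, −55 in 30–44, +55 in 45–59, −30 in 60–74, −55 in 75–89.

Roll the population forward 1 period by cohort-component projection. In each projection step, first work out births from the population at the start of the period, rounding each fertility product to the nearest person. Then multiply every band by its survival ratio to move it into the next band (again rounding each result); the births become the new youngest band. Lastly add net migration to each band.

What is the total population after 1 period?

Numbering the bands 1..6 from youngest to oldest:
[period 1]
Births: 1230 × 0.391 = 481
Band 2: 1610 × 0.985 = 1586
Band 3: 450 × 0.976 = 439
Band 4: 1230 × 0.979 = 1204
Band 5: 220 × 0.952 = 209
Band 6: 990 × 0.976 = 966
Net migration: Band 1 − 50 → 431; Band 2 − 55 → 1531; Band 3 − 55 → 384; Band 4 + 55 → 1259; Band 5 − 30 → 179; Band 6 − 55 → 911
Population now: 0–14=431, 15–29=1531, 30–44=384, 45–59=1259, 60–74=179, 75–89=911
Total after period 1: 431 + 1531 + 384 + 1259 + 179 + 911 = 4695

4695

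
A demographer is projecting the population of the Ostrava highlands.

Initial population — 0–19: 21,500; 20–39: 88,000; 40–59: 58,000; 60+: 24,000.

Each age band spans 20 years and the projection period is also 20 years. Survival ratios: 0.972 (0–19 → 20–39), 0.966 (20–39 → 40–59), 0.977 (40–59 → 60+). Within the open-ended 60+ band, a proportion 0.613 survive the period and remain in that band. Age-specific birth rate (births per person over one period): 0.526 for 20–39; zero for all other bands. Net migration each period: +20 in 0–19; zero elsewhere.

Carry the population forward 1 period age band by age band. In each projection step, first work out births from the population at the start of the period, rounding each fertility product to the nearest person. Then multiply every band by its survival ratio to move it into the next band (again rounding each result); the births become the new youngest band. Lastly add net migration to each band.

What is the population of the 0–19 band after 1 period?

After projecting period 1:
Births: 88000 × 0.526 = 46288
20–39: 21500 × 0.972 = 20898
40–59: 88000 × 0.966 = 85008
60+: 58000 × 0.977 + 24000 × 0.613 = 56666 + 14712 = 71378
Net migration: 0–19 + 20 → 46308
Giving 46308 / 20898 / 85008 / 71378.

46308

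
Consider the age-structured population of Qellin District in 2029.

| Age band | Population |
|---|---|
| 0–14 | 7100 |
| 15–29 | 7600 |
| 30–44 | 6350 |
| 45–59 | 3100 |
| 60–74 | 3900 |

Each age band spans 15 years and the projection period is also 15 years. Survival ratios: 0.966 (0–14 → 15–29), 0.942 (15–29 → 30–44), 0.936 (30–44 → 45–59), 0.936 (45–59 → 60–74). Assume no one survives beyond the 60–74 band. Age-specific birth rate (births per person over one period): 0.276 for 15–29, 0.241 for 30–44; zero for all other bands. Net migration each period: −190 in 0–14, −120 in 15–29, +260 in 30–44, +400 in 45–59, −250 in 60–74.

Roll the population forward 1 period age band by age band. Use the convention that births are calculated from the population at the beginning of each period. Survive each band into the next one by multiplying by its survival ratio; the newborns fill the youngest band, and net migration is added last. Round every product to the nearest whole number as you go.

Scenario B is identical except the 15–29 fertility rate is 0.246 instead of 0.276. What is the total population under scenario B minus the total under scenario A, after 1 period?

Call the bands 1 to 5, youngest first.
— Period 1 —
Births: 7600 * 0.276 = 2098  |  6350 * 0.241 = 1530 ⇒ total 3628
Band 2: 7100 * 0.966 = 6859
Band 3: 7600 * 0.942 = 7159
Band 4: 6350 * 0.936 = 5944
Band 5: 3100 * 0.936 = 2902
Net migration: Band 1 − 190 → 3438; Band 2 − 120 → 6739; Band 3 + 260 → 7419; Band 4 + 400 → 6344; Band 5 − 250 → 2652
Giving 3438 / 6739 / 7419 / 6344 / 2652.
Scenario A total after 1 period: 26592
Scenario B projection —
— Period 1 —
Births: 7600 * 0.246 = 1870  |  6350 * 0.241 = 1530 ⇒ total 3400
Band 2: 7100 * 0.966 = 6859
Band 3: 7600 * 0.942 = 7159
Band 4: 6350 * 0.936 = 5944
Band 5: 3100 * 0.936 = 2902
Net migration: Band 1 − 190 → 3210; Band 2 − 120 → 6739; Band 3 + 260 → 7419; Band 4 + 400 → 6344; Band 5 − 250 → 2652
Giving 3210 / 6739 / 7419 / 6344 / 2652.
Scenario B total after 1 period: 26364
Difference B − A = 26364 − 26592 = -228

-228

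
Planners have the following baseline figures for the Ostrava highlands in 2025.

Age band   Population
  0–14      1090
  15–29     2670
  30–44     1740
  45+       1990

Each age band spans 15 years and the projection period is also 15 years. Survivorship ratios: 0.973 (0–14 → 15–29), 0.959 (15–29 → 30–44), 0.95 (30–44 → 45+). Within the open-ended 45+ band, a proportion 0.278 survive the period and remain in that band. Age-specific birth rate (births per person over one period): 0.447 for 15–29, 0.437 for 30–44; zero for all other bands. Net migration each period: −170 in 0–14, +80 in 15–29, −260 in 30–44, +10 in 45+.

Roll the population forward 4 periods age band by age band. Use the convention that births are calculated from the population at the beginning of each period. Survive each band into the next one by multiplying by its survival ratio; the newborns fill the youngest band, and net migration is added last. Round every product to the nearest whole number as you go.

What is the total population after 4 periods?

5086

(Bands numbered youngest = 1 to oldest = 4.)
[period 1]
Births: 2670 × 0.447 = 1193  |  1740 × 0.437 = 760 — total 1953
Band 2: 1090 × 0.973 = 1061
Band 3: 2670 × 0.959 = 2561
Band 4: 1740 × 0.95 + 1990 × 0.278 = 1653 + 553 = 2206
Net migration: Band 1 − 170 → 1783; Band 2 + 80 → 1141; Band 3 − 260 → 2301; Band 4 + 10 → 2216
Population now: 0–14=1783, 15–29=1141, 30–44=2301, 45+=2216
[period 2]
Births: 1141 × 0.447 = 510  |  2301 × 0.437 = 1006 — total 1516
Band 2: 1783 × 0.973 = 1735
Band 3: 1141 × 0.959 = 1094
Band 4: 2301 × 0.95 + 2216 × 0.278 = 2186 + 616 = 2802
Net migration: Band 1 − 170 → 1346; Band 2 + 80 → 1815; Band 3 − 260 → 834; Band 4 + 10 → 2812
Population now: 0–14=1346, 15–29=1815, 30–44=834, 45+=2812
[period 3]
Births: 1815 × 0.447 = 811  |  834 × 0.437 = 364 — total 1175
Band 2: 1346 × 0.973 = 1310
Band 3: 1815 × 0.959 = 1741
Band 4: 834 × 0.95 + 2812 × 0.278 = 792 + 782 = 1574
Net migration: Band 1 − 170 → 1005; Band 2 + 80 → 1390; Band 3 − 260 → 1481; Band 4 + 10 → 1584
Population now: 0–14=1005, 15–29=1390, 30–44=1481, 45+=1584
[period 4]
Births: 1390 × 0.447 = 621  |  1481 × 0.437 = 647 — total 1268
Band 2: 1005 × 0.973 = 978
Band 3: 1390 × 0.959 = 1333
Band 4: 1481 × 0.95 + 1584 × 0.278 = 1407 + 440 = 1847
Net migration: Band 1 − 170 → 1098; Band 2 + 80 → 1058; Band 3 − 260 → 1073; Band 4 + 10 → 1857
Population now: 0–14=1098, 15–29=1058, 30–44=1073, 45+=1857
Total after period 4: 1098 + 1058 + 1073 + 1857 = 5086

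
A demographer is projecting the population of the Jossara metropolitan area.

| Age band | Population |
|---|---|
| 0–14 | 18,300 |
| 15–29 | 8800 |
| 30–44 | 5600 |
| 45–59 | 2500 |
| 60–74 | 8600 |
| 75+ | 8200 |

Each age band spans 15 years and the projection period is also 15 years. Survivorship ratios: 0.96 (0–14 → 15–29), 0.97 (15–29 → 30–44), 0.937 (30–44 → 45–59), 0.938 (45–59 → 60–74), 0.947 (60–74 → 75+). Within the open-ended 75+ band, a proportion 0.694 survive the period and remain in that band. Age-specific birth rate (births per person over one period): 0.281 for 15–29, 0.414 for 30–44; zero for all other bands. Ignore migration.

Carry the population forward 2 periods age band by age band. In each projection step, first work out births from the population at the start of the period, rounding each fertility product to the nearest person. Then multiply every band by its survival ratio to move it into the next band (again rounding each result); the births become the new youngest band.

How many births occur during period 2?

8471

Let band 1 be 0–14 through band 6 = 75+.
Period 1:
Births: 8800 × 0.281 = 2473, 5600 × 0.414 = 2318 — total 4791
Band 2: 18300 × 0.96 = 17568
Band 3: 8800 × 0.97 = 8536
Band 4: 5600 × 0.937 = 5247
Band 5: 2500 × 0.938 = 2345
Band 6: 8600 × 0.947 + 8200 × 0.694 = 8144 + 5691 = 13835
End of period: [4791, 17568, 8536, 5247, 2345, 13835]
Period 2:
Births: 17568 × 0.281 = 4937, 8536 × 0.414 = 3534 — total 8471
Band 2: 4791 × 0.96 = 4599
Band 3: 17568 × 0.97 = 17041
Band 4: 8536 × 0.937 = 7998
Band 5: 5247 × 0.938 = 4922
Band 6: 2345 × 0.947 + 13835 × 0.694 = 2221 + 9601 = 11822
End of period: [8471, 4599, 17041, 7998, 4922, 11822]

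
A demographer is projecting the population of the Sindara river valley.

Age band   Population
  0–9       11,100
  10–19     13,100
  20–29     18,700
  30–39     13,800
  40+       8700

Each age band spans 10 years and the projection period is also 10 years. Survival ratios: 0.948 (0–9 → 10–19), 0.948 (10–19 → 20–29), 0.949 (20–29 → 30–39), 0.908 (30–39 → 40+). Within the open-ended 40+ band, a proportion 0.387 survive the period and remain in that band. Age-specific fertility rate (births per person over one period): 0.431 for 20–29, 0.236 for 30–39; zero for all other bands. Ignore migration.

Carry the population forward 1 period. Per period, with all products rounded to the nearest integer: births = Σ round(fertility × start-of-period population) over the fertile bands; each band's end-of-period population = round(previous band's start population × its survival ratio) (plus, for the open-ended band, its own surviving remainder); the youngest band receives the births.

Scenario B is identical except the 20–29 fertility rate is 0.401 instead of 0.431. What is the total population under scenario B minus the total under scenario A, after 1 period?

Call the bands 1 to 5, youngest first.
Period 1:
Births: 18700 * 0.431 = 8060  |  13800 * 0.236 = 3257 — total 11317
Band 2: 11100 * 0.948 = 10523
Band 3: 13100 * 0.948 = 12419
Band 4: 18700 * 0.949 = 17746
Band 5: 13800 * 0.908 + 8700 * 0.387 = 12530 + 3367 = 15897
→ [11317, 10523, 12419, 17746, 15897]
Scenario A total after 1 period: 67902
Scenario B projection —
Period 1:
Births: 18700 * 0.401 = 7499  |  13800 * 0.236 = 3257 — total 10756
Band 2: 11100 * 0.948 = 10523
Band 3: 13100 * 0.948 = 12419
Band 4: 18700 * 0.949 = 17746
Band 5: 13800 * 0.908 + 8700 * 0.387 = 12530 + 3367 = 15897
→ [10756, 10523, 12419, 17746, 15897]
Scenario B total after 1 period: 67341
Difference B − A = 67341 − 67902 = -561

-561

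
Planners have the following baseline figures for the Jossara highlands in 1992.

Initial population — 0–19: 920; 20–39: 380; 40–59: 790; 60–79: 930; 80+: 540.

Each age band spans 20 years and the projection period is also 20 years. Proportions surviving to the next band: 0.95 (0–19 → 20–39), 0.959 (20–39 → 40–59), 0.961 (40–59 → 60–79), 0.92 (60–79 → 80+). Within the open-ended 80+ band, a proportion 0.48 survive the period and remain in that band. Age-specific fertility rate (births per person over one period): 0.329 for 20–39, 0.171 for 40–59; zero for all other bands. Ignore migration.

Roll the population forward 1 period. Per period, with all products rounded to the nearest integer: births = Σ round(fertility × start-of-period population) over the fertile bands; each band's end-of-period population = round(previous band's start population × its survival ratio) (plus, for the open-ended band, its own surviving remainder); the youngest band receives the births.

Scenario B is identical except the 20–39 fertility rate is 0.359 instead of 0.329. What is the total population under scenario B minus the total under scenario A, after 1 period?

Numbering the bands 1..5 from youngest to oldest:
— Period 1 —
Births: 380 * 0.329 = 125  |  790 * 0.171 = 135 → 260
Band 2: 920 * 0.95 = 874
Band 3: 380 * 0.959 = 364
Band 4: 790 * 0.961 = 759
Band 5: 930 * 0.92 + 540 * 0.48 = 856 + 259 = 1115
Giving 260 / 874 / 364 / 759 / 1115.
Scenario A total after 1 period: 3372
Scenario B projection —
— Period 1 —
Births: 380 * 0.359 = 136  |  790 * 0.171 = 135 → 271
Band 2: 920 * 0.95 = 874
Band 3: 380 * 0.959 = 364
Band 4: 790 * 0.961 = 759
Band 5: 930 * 0.92 + 540 * 0.48 = 856 + 259 = 1115
Giving 271 / 874 / 364 / 759 / 1115.
Scenario B total after 1 period: 3383
Difference B − A = 3383 − 3372 = 11

11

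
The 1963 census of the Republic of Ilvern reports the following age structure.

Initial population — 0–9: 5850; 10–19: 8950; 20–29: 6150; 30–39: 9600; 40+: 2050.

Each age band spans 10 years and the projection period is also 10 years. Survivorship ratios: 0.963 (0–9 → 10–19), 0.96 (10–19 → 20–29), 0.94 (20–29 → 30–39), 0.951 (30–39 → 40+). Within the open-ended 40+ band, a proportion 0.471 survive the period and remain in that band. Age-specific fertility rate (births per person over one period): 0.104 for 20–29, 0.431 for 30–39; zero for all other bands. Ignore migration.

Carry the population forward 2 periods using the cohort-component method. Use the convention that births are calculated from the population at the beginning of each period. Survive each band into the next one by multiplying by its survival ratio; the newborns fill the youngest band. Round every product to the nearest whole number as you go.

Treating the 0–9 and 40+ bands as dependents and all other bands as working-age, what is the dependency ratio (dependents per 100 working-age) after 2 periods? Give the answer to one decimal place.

75.4

(Bands numbered youngest = 1 to oldest = 5.)
Period 1.
Births: 6150 × 0.104 = 640 ; 9600 × 0.431 = 4138 → 4778
Band 2: 5850 × 0.963 = 5634
Band 3: 8950 × 0.96 = 8592
Band 4: 6150 × 0.94 = 5781
Band 5: 9600 × 0.951 + 2050 × 0.471 = 9130 + 966 = 10096
End of period: [4778, 5634, 8592, 5781, 10096]
Period 2.
Births: 8592 × 0.104 = 894 ; 5781 × 0.431 = 2492 → 3386
Band 2: 4778 × 0.963 = 4601
Band 3: 5634 × 0.96 = 5409
Band 4: 8592 × 0.94 = 8076
Band 5: 5781 × 0.951 + 10096 × 0.471 = 5498 + 4755 = 10253
End of period: [3386, 4601, 5409, 8076, 10253]
Dependents (band 0–9 + band 40+) = 3386 + 10253 = 13639; working-age = 18086; ratio = 13639/18086 × 100 = 75.4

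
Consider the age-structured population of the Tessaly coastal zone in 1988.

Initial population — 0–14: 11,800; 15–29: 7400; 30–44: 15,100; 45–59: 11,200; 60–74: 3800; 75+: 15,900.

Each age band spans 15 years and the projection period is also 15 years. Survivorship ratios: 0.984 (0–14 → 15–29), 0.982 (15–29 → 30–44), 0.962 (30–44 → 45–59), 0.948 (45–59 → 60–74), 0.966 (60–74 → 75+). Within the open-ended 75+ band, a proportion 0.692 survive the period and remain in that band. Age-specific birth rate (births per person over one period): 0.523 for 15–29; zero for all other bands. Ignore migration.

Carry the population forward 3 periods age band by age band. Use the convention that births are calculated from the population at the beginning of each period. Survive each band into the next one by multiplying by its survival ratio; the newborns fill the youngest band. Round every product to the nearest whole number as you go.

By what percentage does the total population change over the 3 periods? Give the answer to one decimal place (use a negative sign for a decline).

Let band 1 be 0–14 through band 6 = 75+.
After projecting period 1:
Births: 7400 × 0.523 = 3870
Band 2: 11800 × 0.984 = 11611
Band 3: 7400 × 0.982 = 7267
Band 4: 15100 × 0.962 = 14526
Band 5: 11200 × 0.948 = 10618
Band 6: 3800 × 0.966 + 15900 × 0.692 = 3671 + 11003 = 14674
→ [3870, 11611, 7267, 14526, 10618, 14674]
After projecting period 2:
Births: 11611 × 0.523 = 6073
Band 2: 3870 × 0.984 = 3808
Band 3: 11611 × 0.982 = 11402
Band 4: 7267 × 0.962 = 6991
Band 5: 14526 × 0.948 = 13771
Band 6: 10618 × 0.966 + 14674 × 0.692 = 10257 + 10154 = 20411
→ [6073, 3808, 11402, 6991, 13771, 20411]
After projecting period 3:
Births: 3808 × 0.523 = 1992
Band 2: 6073 × 0.984 = 5976
Band 3: 3808 × 0.982 = 3739
Band 4: 11402 × 0.962 = 10969
Band 5: 6991 × 0.948 = 6627
Band 6: 13771 × 0.966 + 20411 × 0.692 = 13303 + 14124 = 27427
→ [1992, 5976, 3739, 10969, 6627, 27427]
Total: 65200 → 56730; change = -8470; percentage change = -13.0%

-13.0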